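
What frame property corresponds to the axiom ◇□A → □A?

The Euclidean property

This is frame-equivalent to ◇A → □◇A (substitute ¬A for A and contrapose).
Suppose ◇A→□◇A is valid. Take Rxy, Rxz and set V(A)={y}. Then ◇A at x, so □◇A at x, so ◇A at z, so some w with Rzw has A; w=y, i.e. Rzy. By symmetry of the argument, Ryz.
Conversely, on a frame with the Euclidean property the schema holds at every world under every valuation.
So the correspondent is the Euclidean property.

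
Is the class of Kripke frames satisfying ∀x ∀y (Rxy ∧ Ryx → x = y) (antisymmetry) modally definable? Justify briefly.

Not modally definable

Modal frame validity is preserved under surjective bounded morphisms.
The 6-cycle (worlds w0,w1,w2,w3,w4,w5 with w0→w1→w2→w3→w4→w5→w0) is antisymmetric. Sending even-indexed worlds to a and odd-indexed worlds to b is a surjective bounded morphism onto the two-world frame with a↔b, which is not antisymmetric.
So the class is not modally definable.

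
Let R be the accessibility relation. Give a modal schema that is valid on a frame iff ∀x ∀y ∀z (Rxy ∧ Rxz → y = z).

This is partial functionality; the standard corresponding axiom is CD: ◇p → □p.
Suppose ◇p→□p is valid. Take Rxy, Rxz and set V(p)={y}. Then ◇p at x, so □p at x, so p at z, i.e. z=y.

◇p → □p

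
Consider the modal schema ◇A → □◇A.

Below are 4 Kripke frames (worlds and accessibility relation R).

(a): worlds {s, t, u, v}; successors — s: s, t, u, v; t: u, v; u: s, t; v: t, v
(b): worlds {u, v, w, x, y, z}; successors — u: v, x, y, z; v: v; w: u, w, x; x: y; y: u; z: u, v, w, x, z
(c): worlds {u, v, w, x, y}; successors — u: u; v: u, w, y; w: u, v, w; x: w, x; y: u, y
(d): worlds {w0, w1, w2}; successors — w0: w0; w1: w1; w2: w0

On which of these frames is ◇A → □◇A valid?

(d)

This is the axiom for the Euclidean property; its first-order frame correspondent is ∀x ∀y ∀z (Rxy ∧ Rxz → Ryz).
(a): fails — Rsv and Rsu but not Rvu.
(b): fails — Ruv and Ruz but not Rvz.
(c): fails — Rvw and Rvy but not Rwy.
(d): satisfies the condition.
Valid on: (d).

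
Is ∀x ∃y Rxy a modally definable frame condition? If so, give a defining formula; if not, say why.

The condition is seriality. A defining modal formula is □q → ◇q.
Suppose □q→◇q is valid. At any x set V(q)=W. Then □q at x, so ◇q at x, so x has a successor.

Definable; □q → ◇q defines it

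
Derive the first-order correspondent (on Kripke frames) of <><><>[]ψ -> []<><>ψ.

forall x forall y forall z ((x R^3 y & xRz) -> exists w (yRw & z R^2 w))

This is a Sahlqvist (Geach-type) schema ◇^3□^1ψ → □^1◇^2ψ.
Minimal-valuation argument: fix x; take any y with xR^3y and any z with xR^1z. Set V(ψ) to the set of worlds R-reachable from y in exactly 1 step. Then □^1ψ holds at y, so the antecedent holds at x; validity forces ◇^2ψ at z, giving a w with zR^2w and yR^1w.
First-order correspondent: forall x forall y forall z ((x R^3 y & xRz) -> exists w (yRw & z R^2 w)).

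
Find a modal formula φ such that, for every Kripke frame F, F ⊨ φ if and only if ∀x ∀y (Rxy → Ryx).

A defining formula is r → □◇r (the B axiom).
Suppose r→□◇r is valid. Take Rxy and set V(r)={x}. Then r at x, so □◇r at x, so ◇r at y, so some z with Ryz has r; z=x, i.e. Ryx.

r → □◇r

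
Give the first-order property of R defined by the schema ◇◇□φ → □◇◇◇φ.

∀x ∀y ∀z ((xR²y ∧ xRz) → ∃w (yRw ∧ zR³w))

This is a Sahlqvist (Geach-type) schema ◇^2□^1φ → □^1◇^3φ.
Minimal-valuation argument: fix x; take any y with xR^2y and any z with xR^1z. Set V(φ) to the set of worlds R-reachable from y in exactly 1 step. Then □^1φ holds at y, so the antecedent holds at x; validity forces ◇^3φ at z, giving a w with zR^3w and yR^1w.
First-order correspondent: ∀x ∀y ∀z ((xR²y ∧ xRz) → ∃w (yRw ∧ zR³w)).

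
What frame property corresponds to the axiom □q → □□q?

Transitivity

Suppose □q→□□q is valid. Take Rxy, Ryz and set V(q)={w : Rxw}. Then □q at x, so □□q at x, so □q at y, so q at z, i.e. Rxz.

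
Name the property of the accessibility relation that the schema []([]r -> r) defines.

shift-reflexivity

Suppose □(□r→r) is valid. Take Rxy and set V(r)={w : Ryw}. Then at y, □r holds; since □(□r→r) at x, □r→r at y, so r at y, i.e. Ryy.
Conversely, any frame satisfying forall x forall y (Rxy -> Ryy) validates the schema.
So the correspondent is shift-reflexivity.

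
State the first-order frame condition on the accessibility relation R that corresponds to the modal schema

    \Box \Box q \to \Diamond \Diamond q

This is a Sahlqvist (Geach-type) schema ◇^0□^2q → □^0◇^2q.
Minimal-valuation argument: fix x; take any y with xR^0y and any z with xR^0z. Set V(q) to the set of worlds R-reachable from y in exactly 2 steps. Then □^2q holds at y, so the antecedent holds at x; validity forces ◇^2q at z, giving a w with zR^2w and yR^2w.
First-order correspondent: \forall x \exists w (x R^2 w \wedge x R^2 w).

\forall x \exists w (x R^2 w \wedge x R^2 w)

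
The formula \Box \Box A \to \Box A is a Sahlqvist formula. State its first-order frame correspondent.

density

Suppose □□A→□A is valid. Take Rxy and set V(A)={w : xR²w}. Then □□A at x, so □A at x, so A at y, i.e. ∃z(Rxz∧Rzy).
The converse is a direct semantic check.
So the correspondent is density.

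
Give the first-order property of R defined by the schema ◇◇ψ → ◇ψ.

This is a Sahlqvist (Geach-type) schema ◇^2□^0ψ → □^0◇^1ψ.
First-order correspondent: ∀x ∀y (xR²y → ∃w (y = w ∧ xRw)).

∀x ∀y (xR²y → ∃w (y = w ∧ xRw))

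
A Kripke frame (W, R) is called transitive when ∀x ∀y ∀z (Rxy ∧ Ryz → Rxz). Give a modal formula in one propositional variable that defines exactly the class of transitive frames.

A defining formula is □p → □□p (the 4 axiom).
Suppose □p→□□p is valid. Take Rxy, Ryz and set V(p)={w : Rxw}. Then □p at x, so □□p at x, so □p at y, so p at z, i.e. Rxz.

□p → □□p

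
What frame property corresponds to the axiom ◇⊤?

Seriality

◇⊤ holds at w iff w has a successor, so frame-validity of ◇⊤ is exactly seriality. Equivalently via □φ → ◇φ:
Suppose □φ→◇φ is valid. At any x set V(φ)=W. Then □φ at x, so ◇φ at x, so x has a successor.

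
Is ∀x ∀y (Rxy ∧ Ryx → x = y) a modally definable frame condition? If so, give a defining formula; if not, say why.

Not modally definable

Modal frame validity is preserved under surjective bounded morphisms.
The 4-cycle (worlds 0,1,2,3 with 0→1→2→3→0) is antisymmetric. Sending even-indexed worlds to s and odd-indexed worlds to t is a surjective bounded morphism onto the two-world frame with s↔t, which is not antisymmetric.
So no modal formula (or set of formulas) defines exactly the antisymmetric frames.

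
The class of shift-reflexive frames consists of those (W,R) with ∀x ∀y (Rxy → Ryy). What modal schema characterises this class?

A defining formula is □(□p → p) (the T□ axiom).

□(□p → p)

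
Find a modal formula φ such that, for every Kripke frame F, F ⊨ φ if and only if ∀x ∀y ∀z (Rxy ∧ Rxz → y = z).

◇s → □s

A defining formula is ◇s → □s (the CD axiom).
Suppose ◇s→□s is valid. Take Rxy, Rxz and set V(s)={y}. Then ◇s at x, so □s at x, so s at z, i.e. z=y.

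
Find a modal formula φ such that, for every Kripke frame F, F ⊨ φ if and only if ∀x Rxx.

This is reflexivity; the standard corresponding axiom is T: □r → r.
Suppose □r→r is valid. At any x set V(r)={w : Rxw}. Then □r holds at x, so r holds at x, i.e. Rxx.

□r → r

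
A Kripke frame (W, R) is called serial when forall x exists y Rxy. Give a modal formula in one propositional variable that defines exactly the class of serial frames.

This is seriality; the standard corresponding axiom is D: □q → ◇q.

□q → ◇q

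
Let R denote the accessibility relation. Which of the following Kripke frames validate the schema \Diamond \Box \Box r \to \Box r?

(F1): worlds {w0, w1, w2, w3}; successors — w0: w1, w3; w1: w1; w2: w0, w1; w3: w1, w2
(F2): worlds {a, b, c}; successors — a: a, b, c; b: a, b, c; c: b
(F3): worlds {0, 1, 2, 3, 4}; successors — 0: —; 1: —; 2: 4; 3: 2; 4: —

(F2)

This is the axiom for a generalized confluence (Geach) condition; its first-order frame correspondent is \forall x \forall y \forall z ((xRy \wedge xRz) \to \exists w (y R^2 w \wedge z = w)).
(F1): fails — w0Rw1, w0Rw3 but no w with w1R²w and w3=w.
(F2): condition met.
(F3): fails — 2R4, 2R4 but no w with 4R²w and 4=w.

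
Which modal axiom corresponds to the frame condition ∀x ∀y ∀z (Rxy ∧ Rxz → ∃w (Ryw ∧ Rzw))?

◇□s → □◇s

A defining formula is ◇□s → □◇s (the .2 axiom).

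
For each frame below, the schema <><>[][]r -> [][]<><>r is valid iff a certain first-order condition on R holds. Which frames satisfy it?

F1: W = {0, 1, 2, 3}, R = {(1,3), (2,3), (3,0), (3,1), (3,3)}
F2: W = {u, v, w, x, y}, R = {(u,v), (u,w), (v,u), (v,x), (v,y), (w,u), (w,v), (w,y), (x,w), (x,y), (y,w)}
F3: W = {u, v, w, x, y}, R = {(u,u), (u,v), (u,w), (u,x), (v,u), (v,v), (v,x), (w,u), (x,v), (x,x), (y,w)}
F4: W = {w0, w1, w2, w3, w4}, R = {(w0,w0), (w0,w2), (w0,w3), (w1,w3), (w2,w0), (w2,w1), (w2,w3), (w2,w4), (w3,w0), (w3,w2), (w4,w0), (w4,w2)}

The schema corresponds to a generalized confluence (Geach) condition: forall x forall y forall z ((x R^2 y & x R^2 z) -> exists w (y R^2 w & z R^2 w)).
F1: fails — 1R²0, 1R²0 but no w with 0R²w and 0R²w.
F2: satisfies the condition.
F3: satisfies the condition.
F4: satisfies the condition.
Valid on: F2, F3, F4.

F2, F3, F4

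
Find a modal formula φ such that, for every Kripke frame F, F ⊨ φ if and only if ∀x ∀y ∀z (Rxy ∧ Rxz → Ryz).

◇s → □◇s

This is the Euclidean property; the standard corresponding axiom is 5: ◇s → □◇s.
Suppose ◇s→□◇s is valid. Take Rxy, Rxz and set V(s)={y}. Then ◇s at x, so □◇s at x, so ◇s at z, so some w with Rzw has s; w=y, i.e. Rzy. By symmetry of the argument, Ryz.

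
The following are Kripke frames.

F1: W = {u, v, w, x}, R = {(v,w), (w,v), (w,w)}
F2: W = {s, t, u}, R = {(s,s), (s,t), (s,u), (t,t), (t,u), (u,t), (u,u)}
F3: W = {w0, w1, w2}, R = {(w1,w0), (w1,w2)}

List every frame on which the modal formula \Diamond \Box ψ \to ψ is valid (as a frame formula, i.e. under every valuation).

F1

The schema corresponds to symmetry: \forall x \forall y (Rxy \to Ryx).
F1: satisfies the condition.
F2: fails — Rsu but not Rus.
F3: fails — Rw1w2 but not Rw2w1.
Valid on: F1.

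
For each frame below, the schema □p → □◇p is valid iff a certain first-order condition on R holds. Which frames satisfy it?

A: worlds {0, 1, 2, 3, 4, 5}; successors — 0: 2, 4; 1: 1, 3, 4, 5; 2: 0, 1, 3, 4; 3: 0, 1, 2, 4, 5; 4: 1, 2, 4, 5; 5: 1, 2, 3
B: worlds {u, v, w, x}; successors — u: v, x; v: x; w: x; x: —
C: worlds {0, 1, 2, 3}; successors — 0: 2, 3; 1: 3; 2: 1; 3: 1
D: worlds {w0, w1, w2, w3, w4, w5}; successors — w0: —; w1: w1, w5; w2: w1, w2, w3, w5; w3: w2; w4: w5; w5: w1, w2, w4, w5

A, D

The schema corresponds to a generalized confluence (Geach) condition: ∀x ∀z (xRz → ∃w (xRw ∧ zRw)).
A: holds.
B: fails — uRx but no t with uRt and xRt.
C: fails — 0R2 but no w with 0Rw and 2Rw.
D: holds.
Valid on: A, D.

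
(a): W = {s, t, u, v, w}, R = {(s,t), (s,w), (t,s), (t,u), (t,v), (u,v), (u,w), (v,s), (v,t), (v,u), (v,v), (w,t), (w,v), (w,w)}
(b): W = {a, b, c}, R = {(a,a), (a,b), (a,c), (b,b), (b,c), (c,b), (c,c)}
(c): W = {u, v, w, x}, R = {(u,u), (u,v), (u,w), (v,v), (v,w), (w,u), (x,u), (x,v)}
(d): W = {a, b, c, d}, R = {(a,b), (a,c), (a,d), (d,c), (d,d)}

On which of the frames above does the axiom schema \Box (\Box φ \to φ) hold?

(b)

This is the axiom for shift-reflexivity; its first-order frame correspondent is \forall x \forall y (Rxy \to Ryy).
(a): fails — Rwt but not Rtt.
(b): condition met.
(c): fails — Ruw but not Rww.
(d): fails — Rdc but not Rcc.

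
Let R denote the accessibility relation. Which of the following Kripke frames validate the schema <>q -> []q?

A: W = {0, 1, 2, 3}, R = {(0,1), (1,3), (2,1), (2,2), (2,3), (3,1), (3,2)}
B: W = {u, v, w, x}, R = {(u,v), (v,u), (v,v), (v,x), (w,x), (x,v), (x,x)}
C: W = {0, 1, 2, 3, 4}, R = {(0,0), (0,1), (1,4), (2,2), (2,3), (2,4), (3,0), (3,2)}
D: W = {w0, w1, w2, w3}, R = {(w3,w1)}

Frame correspondent (Sahlqvist): forall x forall y forall z (Rxy & Rxz -> y = z) — i.e. partial functionality.
A: fails — 2 sees both 1 and 2.
B: fails — v sees both u and v.
C: fails — 0 sees both 0 and 1.
D: condition met.
Valid on: D.

D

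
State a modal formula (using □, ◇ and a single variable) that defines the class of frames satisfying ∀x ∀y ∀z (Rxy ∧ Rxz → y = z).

The condition is partial functionality. The CD schema ◇r → □r defines it.

◇r → □r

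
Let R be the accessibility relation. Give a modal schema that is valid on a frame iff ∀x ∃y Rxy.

This is seriality; the standard corresponding axiom is D: □ψ → ◇ψ.

□ψ → ◇ψ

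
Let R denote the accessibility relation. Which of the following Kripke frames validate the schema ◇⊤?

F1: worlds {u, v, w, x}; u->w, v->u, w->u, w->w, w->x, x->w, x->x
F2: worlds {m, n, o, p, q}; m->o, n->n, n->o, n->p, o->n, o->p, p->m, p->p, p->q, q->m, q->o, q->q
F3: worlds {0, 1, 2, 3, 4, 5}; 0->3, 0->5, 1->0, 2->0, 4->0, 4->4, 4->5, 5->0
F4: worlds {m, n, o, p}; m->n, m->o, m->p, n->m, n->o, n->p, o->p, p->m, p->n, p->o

Frame correspondent (Sahlqvist): ∀x ∃y Rxy — i.e. seriality.
F1: ✓.
F2: ✓.
F3: fails — world 3 has no successor.
F4: ✓.

F1, F2, F4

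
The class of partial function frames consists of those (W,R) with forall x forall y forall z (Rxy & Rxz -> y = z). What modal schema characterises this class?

◇r → □r

This is partial functionality; the standard corresponding axiom is CD: ◇r → □r.
Suppose ◇r→□r is valid. Take Rxy, Rxz and set V(r)={y}. Then ◇r at x, so □r at x, so r at z, i.e. z=y.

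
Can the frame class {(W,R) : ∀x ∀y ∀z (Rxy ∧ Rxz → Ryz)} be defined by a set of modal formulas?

The condition is the Euclidean property. A defining modal formula is ◇p → □◇p.

Yes — defined by ◇p → □◇p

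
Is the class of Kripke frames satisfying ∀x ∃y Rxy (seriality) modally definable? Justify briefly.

This is a Sahlqvist condition; the D axiom □r → ◇r defines it.

Definable; □r → ◇r defines it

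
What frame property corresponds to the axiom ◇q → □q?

Partial functionality

Suppose ◇q→□q is valid. Take Rxy, Rxz and set V(q)={y}. Then ◇q at x, so □q at x, so q at z, i.e. z=y.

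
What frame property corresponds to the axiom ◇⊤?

This is a form of the D axiom.
Its frame correspondent is seriality — ∀x ∃y Rxy.

seriality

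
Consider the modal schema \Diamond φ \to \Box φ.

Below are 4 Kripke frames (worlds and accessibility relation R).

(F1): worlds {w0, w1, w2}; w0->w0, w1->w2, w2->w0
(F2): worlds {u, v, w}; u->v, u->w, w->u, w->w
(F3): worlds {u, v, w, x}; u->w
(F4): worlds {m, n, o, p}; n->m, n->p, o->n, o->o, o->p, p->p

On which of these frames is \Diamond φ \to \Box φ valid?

(F1), (F3)

This is the axiom for partial functionality; its first-order frame correspondent is \forall x \forall y \forall z (Rxy \wedge Rxz \to y = z).
(F1): ✓.
(F2): fails — u sees both v and w.
(F3): ✓.
(F4): fails — n sees both m and p.
Valid on: (F1), (F3).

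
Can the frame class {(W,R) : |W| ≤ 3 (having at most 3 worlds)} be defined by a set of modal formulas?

No

If a class were modally definable it would be closed under disjoint unions (Goldblatt–Thomason).
Any modal formula valid on each of 4 disjoint one-world frames is valid on their disjoint union (validity is preserved under disjoint unions). Each one-world frame has |W|=1≤3, but the union has |W|=4.
So the class is not modally definable.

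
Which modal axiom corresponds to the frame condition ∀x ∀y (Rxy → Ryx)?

This is symmetry; the standard corresponding axiom is B: s → □◇s.
Suppose s→□◇s is valid. Take Rxy and set V(s)={x}. Then s at x, so □◇s at x, so ◇s at y, so some z with Ryz has s; z=x, i.e. Ryx.

s → □◇s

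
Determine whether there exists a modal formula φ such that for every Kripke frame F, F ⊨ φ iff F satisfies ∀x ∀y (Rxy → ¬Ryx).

No — not modally definable

If a class were modally definable it would be closed under surjective bounded morphisms (Goldblatt–Thomason).
The 4-cycle (worlds s,t,u,v with s→t→u→v→s) is asymmetric. Mapping every world to a single reflexive point • is a surjective bounded morphism, and the reflexive point is not asymmetric (R•• but asymmetry requires ¬R••).
Hence asymmetry is not modally definable.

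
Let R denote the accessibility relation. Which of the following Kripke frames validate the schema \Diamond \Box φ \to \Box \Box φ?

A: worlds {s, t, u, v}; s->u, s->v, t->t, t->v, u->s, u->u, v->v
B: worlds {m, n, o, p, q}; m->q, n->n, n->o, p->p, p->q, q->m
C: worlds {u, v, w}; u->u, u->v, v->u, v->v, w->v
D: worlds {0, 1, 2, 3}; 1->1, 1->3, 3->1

C

This is the axiom for a generalized confluence (Geach) condition; its first-order frame correspondent is \forall x \forall y \forall z ((xRy \wedge x R^2 z) \to \exists w (yRw \wedge z = w)).
A: fails — sRu, sR²v but no w with uRw and v=w.
B: fails — nRo, nR²n but no w with oRw and n=w.
C: ✓.
D: fails — 1R3, 1R²3 but no w with 3Rw and 3=w.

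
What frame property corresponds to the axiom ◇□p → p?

Equivalently (dual form): p → □◇p.
Suppose p→□◇p is valid. Take Rxy and set V(p)={x}. Then p at x, so □◇p at x, so ◇p at y, so some z with Ryz has p; z=x, i.e. Ryx.

symmetry: ∀x ∀y (Rxy → Ryx)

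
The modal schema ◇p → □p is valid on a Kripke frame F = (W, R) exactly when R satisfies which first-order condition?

partial functionality: ∀x ∀y ∀z (Rxy ∧ Rxz → y = z)

This schema is the CD axiom.
Its frame correspondent is partial functionality — ∀x ∀y ∀z (Rxy ∧ Rxz → y = z).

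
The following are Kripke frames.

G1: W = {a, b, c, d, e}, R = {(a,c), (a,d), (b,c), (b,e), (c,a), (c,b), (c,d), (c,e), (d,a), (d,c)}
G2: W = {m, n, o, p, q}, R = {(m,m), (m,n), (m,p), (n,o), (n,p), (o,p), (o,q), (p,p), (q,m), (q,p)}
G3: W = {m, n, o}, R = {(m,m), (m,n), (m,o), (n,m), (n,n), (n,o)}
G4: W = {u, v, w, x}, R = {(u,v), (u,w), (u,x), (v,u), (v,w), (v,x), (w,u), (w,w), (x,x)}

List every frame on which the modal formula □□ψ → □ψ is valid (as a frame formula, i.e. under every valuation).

G3

The schema corresponds to density: ∀x ∀y (Rxy → ∃z (Rxz ∧ Rzy)).
G1: fails — Rbc but no z with Rbz and Rzc.
G2: fails — Rno but no z with Rnz and Rzo.
G3: satisfies the condition.
G4: fails — Ruv but no z with Ruz and Rzv.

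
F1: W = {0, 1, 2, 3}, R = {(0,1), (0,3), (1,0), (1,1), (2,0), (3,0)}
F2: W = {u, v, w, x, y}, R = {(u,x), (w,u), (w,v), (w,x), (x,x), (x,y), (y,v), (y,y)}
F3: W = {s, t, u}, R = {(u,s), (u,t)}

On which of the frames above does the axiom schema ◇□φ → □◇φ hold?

F1

Frame correspondent (Sahlqvist): ∀x ∀y ∀z (Rxy ∧ Rxz → ∃w (Ryw ∧ Rzw)) — i.e. convergence.
F1: holds.
F2: fails — Rwu and Rwv but u and v have no common successor.
F3: fails — Rus and Rus but s and s have no common successor.
Valid on: F1.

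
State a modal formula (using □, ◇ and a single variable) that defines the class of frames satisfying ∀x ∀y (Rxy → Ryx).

p → □◇p

The condition is symmetry. The B schema p → □◇p defines it.
Suppose p→□◇p is valid. Take Rxy and set V(p)={x}. Then p at x, so □◇p at x, so ◇p at y, so some z with Ryz has p; z=x, i.e. Ryx.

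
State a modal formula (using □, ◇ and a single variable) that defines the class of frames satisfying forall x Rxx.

□s → s

This is reflexivity; the standard corresponding axiom is T: □s → s.
Suppose □s→s is valid. At any x set V(s)={w : Rxw}. Then □s holds at x, so s holds at x, i.e. Rxx.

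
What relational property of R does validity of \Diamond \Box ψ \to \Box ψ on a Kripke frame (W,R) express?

the Euclidean property: \forall x \forall y \forall z (Rxy \wedge Rxz \to Ryz)

Replacing ψ by ¬ψ and contraposing gives the equivalent schema ◇ψ → □◇ψ.
Suppose ◇ψ→□◇ψ is valid. Take Rxy, Rxz and set V(ψ)={y}. Then ◇ψ at x, so □◇ψ at x, so ◇ψ at z, so some w with Rzw has ψ; w=y, i.e. Rzy. By symmetry of the argument, Ryz.
Conversely, any frame satisfying \forall x \forall y \forall z (Rxy \wedge Rxz \to Ryz) validates the schema.
So the correspondent is the Euclidean property.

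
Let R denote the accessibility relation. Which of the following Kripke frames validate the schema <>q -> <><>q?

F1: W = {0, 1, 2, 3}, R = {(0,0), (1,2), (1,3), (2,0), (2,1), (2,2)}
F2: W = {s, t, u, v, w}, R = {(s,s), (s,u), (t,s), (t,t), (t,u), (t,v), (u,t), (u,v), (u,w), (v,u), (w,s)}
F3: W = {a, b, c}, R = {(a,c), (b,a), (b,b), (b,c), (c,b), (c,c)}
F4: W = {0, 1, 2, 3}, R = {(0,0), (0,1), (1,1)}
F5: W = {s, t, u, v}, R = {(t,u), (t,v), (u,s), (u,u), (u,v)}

The schema corresponds to a generalized confluence (Geach) condition: forall x forall y (xRy -> exists w (y = w & x R^2 w)).
F1: fails — 1R3 but no w with 3=w and 1R²w.
F2: fails — uRw but no w* with w=w* and uR²w*.
F3: ✓.
F4: ✓.
F5: ✓.

F3, F4, F5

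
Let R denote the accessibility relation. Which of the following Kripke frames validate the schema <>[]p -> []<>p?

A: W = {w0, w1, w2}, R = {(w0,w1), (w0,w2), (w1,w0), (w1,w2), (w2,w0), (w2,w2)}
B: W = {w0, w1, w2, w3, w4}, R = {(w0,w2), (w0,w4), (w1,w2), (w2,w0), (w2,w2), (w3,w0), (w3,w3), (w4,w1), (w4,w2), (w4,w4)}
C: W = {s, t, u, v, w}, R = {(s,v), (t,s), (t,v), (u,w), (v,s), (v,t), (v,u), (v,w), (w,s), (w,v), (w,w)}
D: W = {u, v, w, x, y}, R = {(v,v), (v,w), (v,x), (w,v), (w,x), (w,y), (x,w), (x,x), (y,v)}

This is the axiom for convergence; its first-order frame correspondent is forall x forall y forall z (Rxy & Rxz -> exists w (Ryw & Rzw)).
A: ✓.
B: fails — Rw3w0 and Rw3w3 but w0 and w3 have no common successor.
C: fails — Rtv and Rts but v and s have no common successor.
D: fails — Rwx and Rwy but x and y have no common successor.
Valid on: A.

A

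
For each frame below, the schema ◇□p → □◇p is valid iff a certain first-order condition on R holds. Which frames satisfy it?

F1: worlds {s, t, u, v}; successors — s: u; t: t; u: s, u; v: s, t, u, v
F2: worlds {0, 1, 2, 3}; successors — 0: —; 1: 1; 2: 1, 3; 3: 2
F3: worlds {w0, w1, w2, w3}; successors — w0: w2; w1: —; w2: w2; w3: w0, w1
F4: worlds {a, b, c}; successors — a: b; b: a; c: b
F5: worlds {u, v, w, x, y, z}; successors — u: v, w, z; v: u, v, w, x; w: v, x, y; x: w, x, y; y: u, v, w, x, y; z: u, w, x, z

F4, F5

The schema corresponds to convergence: ∀x ∀y ∀z (Rxy ∧ Rxz → ∃w (Ryw ∧ Rzw)).
F1: fails — Rvt and Rvu but t and u have no common successor.
F2: fails — R23 and R21 but 3 and 1 have no common successor.
F3: fails — Rw3w1 and Rw3w1 but w1 and w1 have no common successor.
F4: condition met.
F5: condition met.
Valid on: F4, F5.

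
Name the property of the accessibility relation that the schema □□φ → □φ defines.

Suppose □□φ→□φ is valid. Take Rxy and set V(φ)={w : xR²w}. Then □□φ at x, so □φ at x, so φ at y, i.e. ∃z(Rxz∧Rzy).

density: ∀x ∀y (Rxy → ∃z (Rxz ∧ Rzy))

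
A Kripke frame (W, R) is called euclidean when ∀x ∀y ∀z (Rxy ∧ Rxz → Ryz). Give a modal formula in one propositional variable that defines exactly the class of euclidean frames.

◇p → □◇p

The condition is the Euclidean property. The 5 schema ◇p → □◇p defines it.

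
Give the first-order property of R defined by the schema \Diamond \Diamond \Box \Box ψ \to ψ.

This is a Sahlqvist (Geach-type) schema ◇^2□^2ψ → □^0◇^0ψ.
Minimal-valuation argument: fix x; take any y with xR^2y and any z with xR^0z. Set V(ψ) to the set of worlds R-reachable from y in exactly 2 steps. Then □^2ψ holds at y, so the antecedent holds at x; validity forces ◇^0ψ at z, giving a w with zR^0w and yR^2w.
First-order correspondent: \forall x \forall y (x R^2 y \to \exists w (y R^2 w \wedge x = w)).

\forall x \forall y (x R^2 y \to \exists w (y R^2 w \wedge x = w))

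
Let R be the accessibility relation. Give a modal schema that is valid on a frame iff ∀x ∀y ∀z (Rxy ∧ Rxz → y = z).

◇s → □s

This is partial functionality; the standard corresponding axiom is CD: ◇s → □s.
Suppose ◇s→□s is valid. Take Rxy, Rxz and set V(s)={y}. Then ◇s at x, so □s at x, so s at z, i.e. z=y.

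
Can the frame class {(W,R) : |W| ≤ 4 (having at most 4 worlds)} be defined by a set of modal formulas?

If a class were modally definable it would be closed under disjoint unions (Goldblatt–Thomason).
Any modal formula valid on each of 5 disjoint one-world frames is valid on their disjoint union (validity is preserved under disjoint unions). Each one-world frame has |W|=1≤4, but the union has |W|=5.
So no modal formula (or set of formulas) defines exactly the |W|≤4 frames.

Not definable by any modal formula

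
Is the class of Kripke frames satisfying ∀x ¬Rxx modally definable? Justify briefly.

Not definable by any modal formula

If a class were modally definable it would be closed under surjective bounded morphisms (Goldblatt–Thomason).
The 5-cycle (worlds w0,w1,w2,w3,w4 with w0→w1→w2→w3→w4→w0) is irreflexive, and the map sending every world to a single reflexive point • is a surjective bounded morphism (forth: every edge maps to (•,•); back: every world has a successor). So any modal formula valid on the 5-cycle is also valid on the reflexive point, which is not irreflexive.
Hence irreflexivity is not modally definable.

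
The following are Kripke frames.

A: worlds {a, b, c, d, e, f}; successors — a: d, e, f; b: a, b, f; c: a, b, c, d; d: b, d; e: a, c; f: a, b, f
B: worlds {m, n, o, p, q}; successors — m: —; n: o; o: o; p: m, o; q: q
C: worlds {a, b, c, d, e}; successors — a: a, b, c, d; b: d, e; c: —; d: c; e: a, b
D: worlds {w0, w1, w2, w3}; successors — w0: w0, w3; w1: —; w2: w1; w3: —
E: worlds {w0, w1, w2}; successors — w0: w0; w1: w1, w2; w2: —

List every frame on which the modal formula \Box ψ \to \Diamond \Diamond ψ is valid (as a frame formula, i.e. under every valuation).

A

Frame correspondent (Sahlqvist): \forall x \exists w (xRw \wedge x R^2 w) — i.e. a generalized confluence (Geach) condition.
A: satisfies the condition.
B: fails — at m but no w with mRw and mR²w.
C: fails — at b but no w with bRw and bR²w.
D: fails — at w1 but no w with w1Rw and w1R²w.
E: fails — at w2 but no w with w2Rw and w2R²w.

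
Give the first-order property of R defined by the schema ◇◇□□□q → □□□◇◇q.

This is a Sahlqvist (Geach-type) schema ◇^2□^3q → □^3◇^2q.
First-order correspondent: ∀x ∀y ∀z ((xR²y ∧ xR³z) → ∃w (yR³w ∧ zR²w)).

∀x ∀y ∀z ((xR²y ∧ xR³z) → ∃w (yR³w ∧ zR²w))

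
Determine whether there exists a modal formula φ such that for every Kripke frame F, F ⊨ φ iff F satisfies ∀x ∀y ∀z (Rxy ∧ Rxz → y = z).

The condition is partial functionality. A defining modal formula is ◇r → □r.
Suppose ◇r→□r is valid. Take Rxy, Rxz and set V(r)={y}. Then ◇r at x, so □r at x, so r at z, i.e. z=y.

Yes, by ◇r → □r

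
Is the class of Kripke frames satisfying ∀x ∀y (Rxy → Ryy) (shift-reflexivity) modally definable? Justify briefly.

This is a Sahlqvist condition; the T□ axiom □(□r → r) defines it.
Suppose □(□r→r) is valid. Take Rxy and set V(r)={w : Ryw}. Then at y, □r holds; since □(□r→r) at x, □r→r at y, so r at y, i.e. Ryy.

Yes, by □(□r → r)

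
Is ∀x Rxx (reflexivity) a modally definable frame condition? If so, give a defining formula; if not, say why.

The condition is reflexivity. A defining modal formula is □r → r.

Definable; □r → r defines it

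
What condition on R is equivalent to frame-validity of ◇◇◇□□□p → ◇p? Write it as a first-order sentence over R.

∀x ∀y (xR³y → ∃w (yR³w ∧ xRw))

This is a Sahlqvist (Geach-type) schema ◇^3□^3p → □^0◇^1p.
First-order correspondent: ∀x ∀y (xR³y → ∃w (yR³w ∧ xRw)).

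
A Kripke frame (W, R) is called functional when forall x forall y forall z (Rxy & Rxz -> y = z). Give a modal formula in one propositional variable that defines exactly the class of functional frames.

◇ψ → □ψ

This is partial functionality; the standard corresponding axiom is CD: ◇ψ → □ψ.
Suppose ◇ψ→□ψ is valid. Take Rxy, Rxz and set V(ψ)={y}. Then ◇ψ at x, so □ψ at x, so ψ at z, i.e. z=y.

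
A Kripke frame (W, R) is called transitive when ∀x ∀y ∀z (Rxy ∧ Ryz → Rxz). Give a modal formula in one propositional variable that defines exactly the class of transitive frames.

□q → □□q

A defining formula is □q → □□q (the 4 axiom).
Suppose □q→□□q is valid. Take Rxy, Ryz and set V(q)={w : Rxw}. Then □q at x, so □□q at x, so □q at y, so q at z, i.e. Rxz.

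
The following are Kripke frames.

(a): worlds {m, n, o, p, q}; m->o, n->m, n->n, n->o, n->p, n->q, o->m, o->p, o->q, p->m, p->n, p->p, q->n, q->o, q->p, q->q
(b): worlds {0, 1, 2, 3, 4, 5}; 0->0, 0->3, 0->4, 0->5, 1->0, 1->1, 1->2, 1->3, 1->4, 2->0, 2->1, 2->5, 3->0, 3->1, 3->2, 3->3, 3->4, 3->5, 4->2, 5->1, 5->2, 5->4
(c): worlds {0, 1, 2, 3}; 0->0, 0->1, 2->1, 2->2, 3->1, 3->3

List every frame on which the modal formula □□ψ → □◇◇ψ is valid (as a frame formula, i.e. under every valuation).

The schema corresponds to a generalized confluence (Geach) condition: ∀x ∀z (xRz → ∃w (xR²w ∧ zR²w)).
(a): ✓.
(b): ✓.
(c): fails — 0R1 but no w with 0R²w and 1R²w.

(a), (b)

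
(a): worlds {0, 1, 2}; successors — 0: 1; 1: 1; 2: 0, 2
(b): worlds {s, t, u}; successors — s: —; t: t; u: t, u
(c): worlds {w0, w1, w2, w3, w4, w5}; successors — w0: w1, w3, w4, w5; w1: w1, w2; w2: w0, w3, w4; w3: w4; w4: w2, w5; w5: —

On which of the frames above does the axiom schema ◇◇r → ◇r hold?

(b)

Frame correspondent (Sahlqvist): ∀x ∀y ∀z (Rxy ∧ Ryz → Rxz) — i.e. transitivity.
(a): fails — R20 and R01 but not R21.
(b): condition met.
(c): fails — Rw1w2 and Rw2w4 but not Rw1w4.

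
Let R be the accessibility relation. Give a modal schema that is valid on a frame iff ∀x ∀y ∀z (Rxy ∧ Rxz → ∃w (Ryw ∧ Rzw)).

◇□ψ → □◇ψ

The condition is convergence. The .2 schema ◇□ψ → □◇ψ defines it.
Suppose ◇□ψ→□◇ψ is valid. Take Rxy, Rxz and set V(ψ)={w : Ryw}. Then □ψ at y so ◇□ψ at x, so □◇ψ at x, so ◇ψ at z, giving w with Rzw and Ryw.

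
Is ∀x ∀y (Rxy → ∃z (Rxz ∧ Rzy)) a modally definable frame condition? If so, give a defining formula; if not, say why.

Yes — defined by □□r → □r

This is a Sahlqvist condition; the C4 axiom □□r → □r defines it.
Suppose □□r→□r is valid. Take Rxy and set V(r)={w : xR²w}. Then □□r at x, so □r at x, so r at y, i.e. ∃z(Rxz∧Rzy).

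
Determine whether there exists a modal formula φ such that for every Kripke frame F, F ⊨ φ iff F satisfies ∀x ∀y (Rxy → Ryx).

Definable; r → □◇r defines it

The condition is symmetry. A defining modal formula is r → □◇r.
Suppose r→□◇r is valid. Take Rxy and set V(r)={x}. Then r at x, so □◇r at x, so ◇r at y, so some z with Ryz has r; z=x, i.e. Ryx.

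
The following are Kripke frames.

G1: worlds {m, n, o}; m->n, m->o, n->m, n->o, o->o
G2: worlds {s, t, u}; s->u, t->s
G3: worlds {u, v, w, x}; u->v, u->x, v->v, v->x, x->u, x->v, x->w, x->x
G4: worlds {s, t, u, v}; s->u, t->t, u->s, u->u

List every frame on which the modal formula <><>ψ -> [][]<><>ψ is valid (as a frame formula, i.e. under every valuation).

The schema corresponds to a generalized confluence (Geach) condition: forall x forall y forall z ((x R^2 y & x R^2 z) -> exists w (y = w & z R^2 w)).
G1: fails — mR²m, mR²o but no w with m=w and oR²w.
G2: fails — tR²u, tR²u but no w with u=w and uR²w.
G3: fails — uR²u, uR²w but no t with u=t and wR²t.
G4: condition met.
Valid on: G4.

G4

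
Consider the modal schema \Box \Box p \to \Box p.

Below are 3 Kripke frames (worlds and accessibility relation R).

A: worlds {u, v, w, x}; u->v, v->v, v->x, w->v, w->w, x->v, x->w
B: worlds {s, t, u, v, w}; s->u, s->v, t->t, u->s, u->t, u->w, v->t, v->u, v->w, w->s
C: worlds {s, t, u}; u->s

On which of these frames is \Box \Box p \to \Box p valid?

A

The schema corresponds to density: \forall x \forall y (Rxy \to \exists z (Rxz \wedge Rzy)).
A: ✓.
B: fails — Ruw but no z with Ruz and Rzw.
C: fails — Rus but no z with Ruz and Rzs.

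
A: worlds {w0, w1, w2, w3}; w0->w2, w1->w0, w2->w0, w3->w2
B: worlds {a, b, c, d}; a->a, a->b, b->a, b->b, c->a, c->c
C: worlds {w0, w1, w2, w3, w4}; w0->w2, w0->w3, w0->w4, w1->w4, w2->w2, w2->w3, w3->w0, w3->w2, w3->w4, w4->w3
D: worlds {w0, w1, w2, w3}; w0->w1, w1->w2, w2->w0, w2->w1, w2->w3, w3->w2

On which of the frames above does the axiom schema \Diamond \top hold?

Frame correspondent (Sahlqvist): \forall x \exists y Rxy — i.e. seriality.
A: ✓.
B: fails — world d has no successor.
C: ✓.
D: ✓.

A, C, D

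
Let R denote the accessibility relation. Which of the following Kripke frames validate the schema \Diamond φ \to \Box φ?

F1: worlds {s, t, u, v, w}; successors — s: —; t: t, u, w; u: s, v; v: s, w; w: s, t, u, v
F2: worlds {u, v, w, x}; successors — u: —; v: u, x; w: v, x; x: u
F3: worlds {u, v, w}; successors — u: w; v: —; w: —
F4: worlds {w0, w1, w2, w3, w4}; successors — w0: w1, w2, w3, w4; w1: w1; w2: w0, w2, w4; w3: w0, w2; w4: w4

F3

This is the axiom for partial functionality; its first-order frame correspondent is \forall x \forall y \forall z (Rxy \wedge Rxz \to y = z).
F1: fails — t sees both t and u.
F2: fails — v sees both u and x.
F3: condition met.
F4: fails — w0 sees both w1 and w2.
Valid on: F3.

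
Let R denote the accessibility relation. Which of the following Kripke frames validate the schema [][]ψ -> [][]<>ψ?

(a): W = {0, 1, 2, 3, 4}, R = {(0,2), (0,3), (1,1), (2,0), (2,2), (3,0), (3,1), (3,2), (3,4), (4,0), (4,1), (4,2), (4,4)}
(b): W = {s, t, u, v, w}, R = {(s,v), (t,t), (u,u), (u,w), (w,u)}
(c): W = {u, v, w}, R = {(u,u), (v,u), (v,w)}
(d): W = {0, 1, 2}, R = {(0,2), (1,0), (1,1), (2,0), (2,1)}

Frame correspondent (Sahlqvist): forall x forall z (x R^2 z -> exists w (x R^2 w & zRw)) — i.e. a generalized confluence (Geach) condition.
(a): satisfies the condition.
(b): satisfies the condition.
(c): satisfies the condition.
(d): fails — 0R²0 but no w with 0R²w and 0Rw.

(a), (b), (c)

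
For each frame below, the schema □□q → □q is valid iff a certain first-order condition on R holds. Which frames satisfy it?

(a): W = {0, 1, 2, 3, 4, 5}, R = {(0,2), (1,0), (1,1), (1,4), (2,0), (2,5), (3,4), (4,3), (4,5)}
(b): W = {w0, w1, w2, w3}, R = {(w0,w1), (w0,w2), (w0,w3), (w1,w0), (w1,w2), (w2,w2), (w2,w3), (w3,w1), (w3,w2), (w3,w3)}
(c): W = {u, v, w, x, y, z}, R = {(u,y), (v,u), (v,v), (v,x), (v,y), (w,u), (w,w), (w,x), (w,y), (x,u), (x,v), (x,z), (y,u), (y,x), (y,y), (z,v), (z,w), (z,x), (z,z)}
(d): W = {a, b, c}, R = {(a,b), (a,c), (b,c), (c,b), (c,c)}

Frame correspondent (Sahlqvist): ∀x ∀y (Rxy → ∃z (Rxz ∧ Rzy)) — i.e. density.
(a): fails — R34 but no z with R3z and Rz4.
(b): fails — Rw1w0 but no z with Rw1z and Rzw0.
(c): satisfies the condition.
(d): satisfies the condition.
Valid on: (c), (d).

(c), (d)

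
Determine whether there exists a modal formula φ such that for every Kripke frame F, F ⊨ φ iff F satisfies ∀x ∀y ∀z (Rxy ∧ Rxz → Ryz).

Yes: it is the Euclidean property, defined by the 5 schema ◇r → □◇r.
Suppose ◇r→□◇r is valid. Take Rxy, Rxz and set V(r)={y}. Then ◇r at x, so □◇r at x, so ◇r at z, so some w with Rzw has r; w=y, i.e. Rzy. By symmetry of the argument, Ryz.

Yes — defined by ◇r → □◇r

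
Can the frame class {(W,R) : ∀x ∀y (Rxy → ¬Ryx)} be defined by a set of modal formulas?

If a class were modally definable it would be closed under surjective bounded morphisms (Goldblatt–Thomason).
The 3-cycle (worlds w0,w1,w2 with w0→w1→w2→w0) is asymmetric. Mapping every world to a single reflexive point • is a surjective bounded morphism, and the reflexive point is not asymmetric (R•• but asymmetry requires ¬R••).
So the class is not modally definable.

Not modally definable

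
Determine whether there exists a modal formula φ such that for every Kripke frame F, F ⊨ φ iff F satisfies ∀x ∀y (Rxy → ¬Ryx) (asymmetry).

No — not modally definable

Any modally definable frame class is closed under surjective bounded morphisms.
The 4-cycle (worlds 0,1,2,3 with 0→1→2→3→0) is asymmetric. Mapping every world to a single reflexive point • is a surjective bounded morphism, and the reflexive point is not asymmetric (R•• but asymmetry requires ¬R••).
Hence asymmetry is not modally definable.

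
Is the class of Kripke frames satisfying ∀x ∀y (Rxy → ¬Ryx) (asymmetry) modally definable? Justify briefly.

Modal frame validity is preserved under surjective bounded morphisms.
The 3-cycle (worlds a,b,c with a→b→c→a) is asymmetric. Mapping every world to a single reflexive point • is a surjective bounded morphism, and the reflexive point is not asymmetric (R•• but asymmetry requires ¬R••).
So the class is not modally definable.

No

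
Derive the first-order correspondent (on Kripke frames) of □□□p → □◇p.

∀x ∀z (xRz → ∃w (xR³w ∧ zRw))

This is a Sahlqvist (Geach-type) schema ◇^0□^3p → □^1◇^1p.
Minimal-valuation argument: fix x; take any y with xR^0y and any z with xR^1z. Set V(p) to the set of worlds R-reachable from y in exactly 3 steps. Then □^3p holds at y, so the antecedent holds at x; validity forces ◇^1p at z, giving a w with zR^1w and yR^3w.
First-order correspondent: ∀x ∀z (xRz → ∃w (xR³w ∧ zRw)).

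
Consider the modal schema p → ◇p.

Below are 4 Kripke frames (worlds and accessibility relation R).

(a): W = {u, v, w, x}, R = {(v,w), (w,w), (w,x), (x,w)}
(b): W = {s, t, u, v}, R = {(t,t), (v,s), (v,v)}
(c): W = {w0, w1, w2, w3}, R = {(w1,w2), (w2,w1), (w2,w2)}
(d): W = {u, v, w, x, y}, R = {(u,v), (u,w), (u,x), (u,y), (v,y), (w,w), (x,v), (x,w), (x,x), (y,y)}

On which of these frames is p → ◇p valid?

none

The schema corresponds to reflexivity: ∀x Rxx.
(a): fails — world u does not see itself.
(b): fails — world s does not see itself.
(c): fails — world w0 does not see itself.
(d): fails — world u does not see itself.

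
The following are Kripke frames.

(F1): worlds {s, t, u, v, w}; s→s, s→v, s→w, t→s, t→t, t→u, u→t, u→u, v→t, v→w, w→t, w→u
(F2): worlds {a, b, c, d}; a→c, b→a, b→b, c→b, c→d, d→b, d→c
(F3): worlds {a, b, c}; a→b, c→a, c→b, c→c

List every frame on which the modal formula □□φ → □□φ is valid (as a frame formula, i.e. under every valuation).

This is the axiom for a generalized confluence (Geach) condition; its first-order frame correspondent is ∀x ∀z (xR²z → ∃w (xR²w ∧ z = w)).
(F1): ✓.
(F2): ✓.
(F3): ✓.
Valid on: (F1), (F2), (F3).

(F1), (F2), (F3)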